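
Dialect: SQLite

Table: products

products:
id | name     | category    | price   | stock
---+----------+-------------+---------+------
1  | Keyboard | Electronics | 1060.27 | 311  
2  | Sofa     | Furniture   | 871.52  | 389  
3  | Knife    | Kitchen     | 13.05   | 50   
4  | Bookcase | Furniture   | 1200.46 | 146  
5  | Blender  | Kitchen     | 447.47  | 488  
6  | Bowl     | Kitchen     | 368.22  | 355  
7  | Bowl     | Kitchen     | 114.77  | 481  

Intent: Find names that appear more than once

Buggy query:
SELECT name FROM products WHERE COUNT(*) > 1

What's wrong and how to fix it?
Bug: COUNT(*) is an aggregate and cannot be used in WHERE

Fix: Group first, then use HAVING for the count condition

Corrected query:
SELECT name FROM products GROUP BY name HAVING COUNT(*) > 1

Result:
name
----
Bowl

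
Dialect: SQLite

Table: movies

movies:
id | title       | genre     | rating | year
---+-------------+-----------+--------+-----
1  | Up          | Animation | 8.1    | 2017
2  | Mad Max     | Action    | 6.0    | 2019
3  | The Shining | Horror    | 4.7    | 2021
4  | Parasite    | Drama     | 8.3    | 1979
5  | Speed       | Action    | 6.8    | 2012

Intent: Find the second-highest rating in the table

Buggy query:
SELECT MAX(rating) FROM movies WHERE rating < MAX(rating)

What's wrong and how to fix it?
Bug: The inner MAX is an aggregate inside WHERE, which is not allowed

Fix: Compute the overall MAX in a subquery, then take MAX of rows below it

Corrected query:
SELECT MAX(rating) FROM movies WHERE rating < (SELECT MAX(rating) FROM movies)

Result:
MAX(rating)
-----------
8.1        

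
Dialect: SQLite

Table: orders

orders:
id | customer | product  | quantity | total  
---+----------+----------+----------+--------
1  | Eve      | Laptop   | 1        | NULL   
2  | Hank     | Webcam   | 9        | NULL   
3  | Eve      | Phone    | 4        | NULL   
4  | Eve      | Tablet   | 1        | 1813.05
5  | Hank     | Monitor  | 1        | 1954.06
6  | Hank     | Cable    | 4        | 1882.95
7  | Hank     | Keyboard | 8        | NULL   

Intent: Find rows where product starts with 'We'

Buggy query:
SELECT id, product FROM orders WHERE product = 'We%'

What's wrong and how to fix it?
Bug: '=' compares the literal string including the % character; pattern matching needs LIKE

Fix: Use LIKE for wildcard pattern matching

Corrected query:
SELECT id, product FROM orders WHERE product LIKE 'We%'

Result:
id | product
---+--------
2  | Webcam 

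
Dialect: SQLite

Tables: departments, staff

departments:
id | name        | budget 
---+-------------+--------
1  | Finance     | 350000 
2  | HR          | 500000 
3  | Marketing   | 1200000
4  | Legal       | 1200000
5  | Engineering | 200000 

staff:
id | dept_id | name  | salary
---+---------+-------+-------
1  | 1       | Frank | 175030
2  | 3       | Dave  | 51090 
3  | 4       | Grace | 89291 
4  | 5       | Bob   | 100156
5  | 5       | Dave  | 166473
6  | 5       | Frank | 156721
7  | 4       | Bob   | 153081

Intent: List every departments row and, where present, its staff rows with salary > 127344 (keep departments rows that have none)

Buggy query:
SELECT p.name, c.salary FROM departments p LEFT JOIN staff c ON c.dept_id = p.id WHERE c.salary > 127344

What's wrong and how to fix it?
Bug: Filtering c.salary in WHERE discards the NULL rows produced by LEFT JOIN, turning it into an inner join

Fix: Put 'c.salary > 127344' in the JOIN's ON clause instead of WHERE

Corrected query:
SELECT p.name, c.salary FROM departments p LEFT JOIN staff c ON c.dept_id = p.id AND c.salary > 127344

Result:
name        | salary
------------+-------
Finance     | 175030
HR          | NULL  
Marketing   | NULL  
Legal       | 153081
Engineering | 156721
Engineering | 166473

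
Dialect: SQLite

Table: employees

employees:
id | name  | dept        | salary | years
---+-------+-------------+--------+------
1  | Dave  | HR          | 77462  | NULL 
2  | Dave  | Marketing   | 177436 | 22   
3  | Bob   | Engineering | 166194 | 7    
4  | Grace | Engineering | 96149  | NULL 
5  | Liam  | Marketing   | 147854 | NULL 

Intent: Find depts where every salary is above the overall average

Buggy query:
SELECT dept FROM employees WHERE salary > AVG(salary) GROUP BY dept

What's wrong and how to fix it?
Bug: WHERE evaluates per row before aggregation, so AVG() is unavailable

Fix: Compute the overall average in a scalar subquery and compare each group's MIN against it in HAVING

Corrected query:
SELECT dept FROM employees GROUP BY dept HAVING MIN(salary) > (SELECT AVG(salary) FROM employees)

Result:
dept     
---------
Marketing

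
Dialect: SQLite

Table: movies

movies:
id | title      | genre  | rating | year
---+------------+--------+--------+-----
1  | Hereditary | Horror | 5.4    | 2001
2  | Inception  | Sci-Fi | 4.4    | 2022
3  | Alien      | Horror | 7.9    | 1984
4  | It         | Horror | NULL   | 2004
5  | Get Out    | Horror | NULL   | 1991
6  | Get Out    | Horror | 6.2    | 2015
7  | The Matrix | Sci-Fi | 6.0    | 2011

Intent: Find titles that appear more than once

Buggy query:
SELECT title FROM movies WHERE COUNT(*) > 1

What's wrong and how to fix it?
Bug: COUNT(*) is an aggregate and cannot be used in WHERE

Fix: GROUP BY title, then filter groups with HAVING COUNT(*) > 1

Corrected query:
SELECT title FROM movies GROUP BY title HAVING COUNT(*) > 1

Result:
title  
-------
Get Out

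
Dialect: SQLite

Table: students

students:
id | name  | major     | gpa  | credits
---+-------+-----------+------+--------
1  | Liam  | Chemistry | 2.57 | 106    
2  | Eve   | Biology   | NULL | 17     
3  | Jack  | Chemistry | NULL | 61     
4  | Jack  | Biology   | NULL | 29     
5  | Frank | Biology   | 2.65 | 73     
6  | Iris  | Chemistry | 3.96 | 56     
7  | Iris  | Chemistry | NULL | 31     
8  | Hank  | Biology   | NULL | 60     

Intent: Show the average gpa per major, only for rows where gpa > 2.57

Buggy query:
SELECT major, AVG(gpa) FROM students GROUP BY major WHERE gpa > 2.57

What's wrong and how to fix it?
Bug: WHERE cannot follow GROUP BY

Fix: Place WHERE between FROM and GROUP BY

Corrected query:
SELECT major, AVG(gpa) FROM students WHERE gpa > 2.57 GROUP BY major

Result:
major     | AVG(gpa)
----------+---------
Biology   | 2.65    
Chemistry | 3.96    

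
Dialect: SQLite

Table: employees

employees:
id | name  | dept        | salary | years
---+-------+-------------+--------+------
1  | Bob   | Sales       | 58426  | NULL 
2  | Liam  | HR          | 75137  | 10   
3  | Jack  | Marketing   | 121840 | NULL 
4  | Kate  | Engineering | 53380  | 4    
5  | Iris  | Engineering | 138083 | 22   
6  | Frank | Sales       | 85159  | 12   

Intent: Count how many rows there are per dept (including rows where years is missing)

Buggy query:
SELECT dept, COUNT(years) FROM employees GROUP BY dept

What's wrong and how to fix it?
Bug: COUNT(years) skips NULLs, so groups with missing years are undercounted

Fix: Replace COUNT(years) with COUNT(*)

Corrected query:
SELECT dept, COUNT(*) FROM employees GROUP BY dept

Result:
dept        | COUNT(*)
------------+---------
Engineering | 2       
HR          | 1       
Marketing   | 1       
Sales       | 2       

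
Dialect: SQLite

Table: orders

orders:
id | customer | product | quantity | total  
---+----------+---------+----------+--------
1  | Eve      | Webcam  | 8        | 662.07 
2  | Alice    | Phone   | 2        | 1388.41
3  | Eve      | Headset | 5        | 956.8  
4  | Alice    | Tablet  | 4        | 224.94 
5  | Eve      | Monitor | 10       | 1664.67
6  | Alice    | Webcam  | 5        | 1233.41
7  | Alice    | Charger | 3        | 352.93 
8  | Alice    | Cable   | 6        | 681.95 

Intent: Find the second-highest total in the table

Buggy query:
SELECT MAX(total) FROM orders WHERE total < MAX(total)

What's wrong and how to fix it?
Bug: MAX(total) on the right of the comparison is an aggregate-in-WHERE error

Fix: Put the inner MAX in a scalar subquery

Corrected query:
SELECT MAX(total) FROM orders WHERE total < (SELECT MAX(total) FROM orders)

Result:
MAX(total)
----------
1388.41   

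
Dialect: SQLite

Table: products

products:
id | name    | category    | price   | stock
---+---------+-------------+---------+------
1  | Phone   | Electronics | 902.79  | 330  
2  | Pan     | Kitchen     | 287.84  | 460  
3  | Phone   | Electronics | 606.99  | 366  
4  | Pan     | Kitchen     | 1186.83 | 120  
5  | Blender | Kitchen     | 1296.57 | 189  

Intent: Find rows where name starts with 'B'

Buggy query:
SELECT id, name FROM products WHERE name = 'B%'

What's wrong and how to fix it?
Bug: '=' compares the literal string including the % character; pattern matching needs LIKE

Fix: Replace '=' with LIKE so 'B%' is treated as a pattern

Corrected query:
SELECT id, name FROM products WHERE name LIKE 'B%'

Result:
id | name   
---+--------
5  | Blender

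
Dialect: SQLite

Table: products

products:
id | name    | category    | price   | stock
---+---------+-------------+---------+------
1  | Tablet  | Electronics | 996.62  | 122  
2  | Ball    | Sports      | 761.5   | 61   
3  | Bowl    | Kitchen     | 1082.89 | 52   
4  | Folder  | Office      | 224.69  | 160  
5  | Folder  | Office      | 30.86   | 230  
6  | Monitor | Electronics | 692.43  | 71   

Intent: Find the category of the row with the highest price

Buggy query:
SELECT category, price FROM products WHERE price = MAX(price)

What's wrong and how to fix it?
Bug: WHERE is evaluated per row; an aggregate over the whole table isn't defined there

Fix: Wrap MAX in a scalar subquery so WHERE compares against a single value

Corrected query:
SELECT category, price FROM products WHERE price = (SELECT MAX(price) FROM products)

Result:
category | price  
---------+--------
Kitchen  | 1082.89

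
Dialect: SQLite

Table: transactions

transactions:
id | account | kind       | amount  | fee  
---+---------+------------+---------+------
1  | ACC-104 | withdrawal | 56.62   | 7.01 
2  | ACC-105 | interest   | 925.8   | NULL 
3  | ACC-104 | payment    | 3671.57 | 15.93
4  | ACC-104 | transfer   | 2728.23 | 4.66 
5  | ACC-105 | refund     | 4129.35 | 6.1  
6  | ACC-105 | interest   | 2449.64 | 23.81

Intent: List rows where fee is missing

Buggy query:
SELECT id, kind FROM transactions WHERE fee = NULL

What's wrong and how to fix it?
Bug: '= NULL' is always unknown in SQL three-valued logic, so no rows match

Fix: Use IS NULL to test for NULL

Corrected query:
SELECT id, kind FROM transactions WHERE fee IS NULL

Result:
id | kind    
---+---------
2  | interest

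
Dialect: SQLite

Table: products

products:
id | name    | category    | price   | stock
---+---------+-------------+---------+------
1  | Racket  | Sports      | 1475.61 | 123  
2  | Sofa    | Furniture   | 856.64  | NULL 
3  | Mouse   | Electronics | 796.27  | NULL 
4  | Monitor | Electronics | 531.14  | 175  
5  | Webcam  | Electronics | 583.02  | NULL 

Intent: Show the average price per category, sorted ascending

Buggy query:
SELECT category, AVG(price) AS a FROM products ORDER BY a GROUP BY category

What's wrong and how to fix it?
Bug: ORDER BY appears before GROUP BY; SQL clause order requires GROUP BY first

Fix: Reorder: SELECT … FROM … GROUP BY … ORDER BY …

Corrected query:
SELECT category, AVG(price) AS a FROM products GROUP BY category ORDER BY a

Result:
category    | a      
------------+--------
Electronics | 636.81 
Furniture   | 856.64 
Sports      | 1475.61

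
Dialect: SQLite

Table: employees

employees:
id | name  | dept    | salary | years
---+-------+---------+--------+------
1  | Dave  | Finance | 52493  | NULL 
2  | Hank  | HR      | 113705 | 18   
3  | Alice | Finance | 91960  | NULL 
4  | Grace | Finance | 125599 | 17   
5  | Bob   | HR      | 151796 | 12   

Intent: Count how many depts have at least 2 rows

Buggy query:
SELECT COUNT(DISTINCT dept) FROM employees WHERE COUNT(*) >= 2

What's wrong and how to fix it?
Bug: WHERE filters individual rows, not groups, so a group-level COUNT is invalid there

Fix: Use a subquery that GROUPs and filters with HAVING, then count its rows

Corrected query:
SELECT COUNT(*) FROM (SELECT dept FROM employees GROUP BY dept HAVING COUNT(*) >= 2)

Result:
COUNT(*)
--------
2       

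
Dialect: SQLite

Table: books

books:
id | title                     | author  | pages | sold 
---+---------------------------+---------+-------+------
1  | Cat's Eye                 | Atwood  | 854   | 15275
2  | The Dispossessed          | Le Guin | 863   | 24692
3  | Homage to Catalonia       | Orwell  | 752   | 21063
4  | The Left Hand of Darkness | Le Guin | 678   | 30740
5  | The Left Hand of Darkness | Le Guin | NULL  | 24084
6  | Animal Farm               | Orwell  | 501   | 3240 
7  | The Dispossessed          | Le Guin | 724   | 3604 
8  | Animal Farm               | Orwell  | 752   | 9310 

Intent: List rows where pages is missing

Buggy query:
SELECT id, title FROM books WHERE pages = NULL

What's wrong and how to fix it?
Bug: '= NULL' is always unknown in SQL three-valued logic, so no rows match

Fix: Use IS NULL to test for NULL

Corrected query:
SELECT id, title FROM books WHERE pages IS NULL

Result:
id | title                    
---+--------------------------
5  | The Left Hand of Darkness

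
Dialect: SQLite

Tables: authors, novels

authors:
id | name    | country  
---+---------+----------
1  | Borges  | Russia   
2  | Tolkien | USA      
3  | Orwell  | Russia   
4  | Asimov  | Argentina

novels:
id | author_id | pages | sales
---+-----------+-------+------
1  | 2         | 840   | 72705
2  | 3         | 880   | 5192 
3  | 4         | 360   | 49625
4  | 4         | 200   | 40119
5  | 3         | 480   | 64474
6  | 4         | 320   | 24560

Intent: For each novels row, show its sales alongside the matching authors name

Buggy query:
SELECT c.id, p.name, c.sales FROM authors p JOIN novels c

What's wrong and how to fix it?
Bug: Missing join condition: each novels row is matched to all authors rows instead of just its own

Fix: Add ON c.author_id = p.id to the JOIN

Corrected query:
SELECT c.id, p.name, c.sales FROM authors p JOIN novels c ON c.author_id = p.id

Result:
id | name    | sales
---+---------+------
1  | Tolkien | 72705
2  | Orwell  | 5192 
3  | Asimov  | 49625
4  | Asimov  | 40119
5  | Orwell  | 64474
6  | Asimov  | 24560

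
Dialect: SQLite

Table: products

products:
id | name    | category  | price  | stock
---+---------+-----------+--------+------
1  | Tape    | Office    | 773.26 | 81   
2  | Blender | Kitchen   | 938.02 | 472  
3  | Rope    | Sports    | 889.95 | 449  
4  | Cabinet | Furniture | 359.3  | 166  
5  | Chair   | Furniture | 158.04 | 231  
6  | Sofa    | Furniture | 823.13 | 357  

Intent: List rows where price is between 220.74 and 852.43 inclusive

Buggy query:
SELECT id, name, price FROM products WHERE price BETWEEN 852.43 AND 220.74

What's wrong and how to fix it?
Bug: The bounds are reversed; BETWEEN a AND b requires a <= b to match anything

Fix: Write BETWEEN 220.74 AND 852.43

Corrected query:
SELECT id, name, price FROM products WHERE price BETWEEN 220.74 AND 852.43

Result:
id | name    | price 
---+---------+-------
1  | Tape    | 773.26
4  | Cabinet | 359.3 
6  | Sofa    | 823.13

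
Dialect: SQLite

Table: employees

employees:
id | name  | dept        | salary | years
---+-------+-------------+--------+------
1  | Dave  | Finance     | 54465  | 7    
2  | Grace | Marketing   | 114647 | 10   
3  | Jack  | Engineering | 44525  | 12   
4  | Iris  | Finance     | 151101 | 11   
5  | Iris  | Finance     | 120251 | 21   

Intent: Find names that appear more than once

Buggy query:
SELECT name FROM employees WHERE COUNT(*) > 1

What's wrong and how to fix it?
Bug: COUNT(*) is an aggregate and cannot be used in WHERE

Fix: GROUP BY name, then filter groups with HAVING COUNT(*) > 1

Corrected query:
SELECT name FROM employees GROUP BY name HAVING COUNT(*) > 1

Result:
name
----
Iris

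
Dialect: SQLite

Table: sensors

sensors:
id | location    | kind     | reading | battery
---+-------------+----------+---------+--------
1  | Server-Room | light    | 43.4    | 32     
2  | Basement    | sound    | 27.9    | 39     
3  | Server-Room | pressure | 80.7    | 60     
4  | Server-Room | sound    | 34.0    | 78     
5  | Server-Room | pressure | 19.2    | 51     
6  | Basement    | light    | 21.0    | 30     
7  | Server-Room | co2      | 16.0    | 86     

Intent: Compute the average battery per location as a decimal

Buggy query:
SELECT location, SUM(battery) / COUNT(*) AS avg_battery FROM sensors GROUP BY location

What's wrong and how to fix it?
Bug: SUM(battery) and COUNT(*) are both integers; the division truncates the fractional part

Fix: Multiply by 1.0 (or CAST to REAL) to force floating-point division

Corrected query:
SELECT location, SUM(battery) * 1.0 / COUNT(*) AS avg_battery FROM sensors GROUP BY location

Result:
location    | avg_battery
------------+------------
Basement    | 34.5       
Server-Room | 61.4       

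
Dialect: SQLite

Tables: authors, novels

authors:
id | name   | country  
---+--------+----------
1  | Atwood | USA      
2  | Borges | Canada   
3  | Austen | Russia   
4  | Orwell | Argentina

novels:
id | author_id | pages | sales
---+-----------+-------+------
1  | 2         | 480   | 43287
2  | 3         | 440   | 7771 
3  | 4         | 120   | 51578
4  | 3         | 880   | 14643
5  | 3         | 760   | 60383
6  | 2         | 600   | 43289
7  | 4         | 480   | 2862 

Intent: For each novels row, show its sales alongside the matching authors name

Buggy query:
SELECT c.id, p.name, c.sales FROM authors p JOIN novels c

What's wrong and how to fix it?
Bug: JOIN with no ON clause produces a cartesian product; every novels row pairs with every authors row

Fix: Specify the join condition linking the foreign key to the parent id

Corrected query:
SELECT c.id, p.name, c.sales FROM authors p JOIN novels c ON c.author_id = p.id

Result:
id | name   | sales
---+--------+------
1  | Borges | 43287
2  | Austen | 7771 
3  | Orwell | 51578
4  | Austen | 14643
5  | Austen | 60383
6  | Borges | 43289
7  | Orwell | 2862 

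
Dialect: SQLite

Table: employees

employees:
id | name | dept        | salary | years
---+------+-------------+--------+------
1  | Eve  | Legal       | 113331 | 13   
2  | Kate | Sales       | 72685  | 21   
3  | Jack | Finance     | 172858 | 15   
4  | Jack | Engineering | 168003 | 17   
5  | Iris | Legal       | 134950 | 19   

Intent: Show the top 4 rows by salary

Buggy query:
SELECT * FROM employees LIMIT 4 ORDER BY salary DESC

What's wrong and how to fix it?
Bug: LIMIT must come after ORDER BY

Fix: Swap the clauses: ORDER BY first, then LIMIT

Corrected query:
SELECT * FROM employees ORDER BY salary DESC LIMIT 4

Result:
id | name | dept        | salary | years
---+------+-------------+--------+------
3  | Jack | Finance     | 172858 | 15   
4  | Jack | Engineering | 168003 | 17   
5  | Iris | Legal       | 134950 | 19   
1  | Eve  | Legal       | 113331 | 13   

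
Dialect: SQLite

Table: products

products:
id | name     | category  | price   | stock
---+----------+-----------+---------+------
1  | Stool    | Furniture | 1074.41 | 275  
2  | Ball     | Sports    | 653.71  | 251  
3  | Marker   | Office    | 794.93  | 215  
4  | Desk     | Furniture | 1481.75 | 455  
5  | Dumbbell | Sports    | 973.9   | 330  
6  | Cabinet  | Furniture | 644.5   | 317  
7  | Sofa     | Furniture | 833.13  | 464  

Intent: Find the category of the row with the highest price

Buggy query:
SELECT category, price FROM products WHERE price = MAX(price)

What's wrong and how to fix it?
Bug: WHERE is evaluated per row; an aggregate over the whole table isn't defined there

Fix: Wrap MAX in a scalar subquery so WHERE compares against a single value

Corrected query:
SELECT category, price FROM products WHERE price = (SELECT MAX(price) FROM products)

Result:
category  | price  
----------+--------
Furniture | 1481.75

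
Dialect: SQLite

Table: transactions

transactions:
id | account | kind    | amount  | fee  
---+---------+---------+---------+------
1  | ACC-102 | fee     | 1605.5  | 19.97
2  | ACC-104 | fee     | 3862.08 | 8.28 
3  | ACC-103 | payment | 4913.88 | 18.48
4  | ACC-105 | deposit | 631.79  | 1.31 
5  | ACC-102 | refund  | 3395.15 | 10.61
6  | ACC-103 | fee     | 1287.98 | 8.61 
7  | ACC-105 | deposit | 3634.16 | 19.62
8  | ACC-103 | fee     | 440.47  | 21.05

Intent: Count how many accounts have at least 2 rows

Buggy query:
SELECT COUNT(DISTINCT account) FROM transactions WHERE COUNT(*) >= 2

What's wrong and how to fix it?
Bug: COUNT(*) cannot appear in WHERE; the per-group count doesn't exist yet

Fix: Use a subquery that GROUPs and filters with HAVING, then count its rows

Corrected query:
SELECT COUNT(*) FROM (SELECT account FROM transactions GROUP BY account HAVING COUNT(*) >= 2)

Result:
COUNT(*)
--------
3       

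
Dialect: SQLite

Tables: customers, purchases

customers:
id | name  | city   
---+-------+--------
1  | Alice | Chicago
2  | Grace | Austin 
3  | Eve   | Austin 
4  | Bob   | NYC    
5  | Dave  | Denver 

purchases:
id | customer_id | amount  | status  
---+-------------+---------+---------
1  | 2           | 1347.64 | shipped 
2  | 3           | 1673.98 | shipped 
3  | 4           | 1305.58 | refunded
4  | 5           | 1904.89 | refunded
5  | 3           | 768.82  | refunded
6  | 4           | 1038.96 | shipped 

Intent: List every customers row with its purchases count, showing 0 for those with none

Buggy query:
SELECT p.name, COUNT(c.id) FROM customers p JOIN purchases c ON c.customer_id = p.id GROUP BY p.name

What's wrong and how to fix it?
Bug: An inner join excludes parents with zero children

Fix: Use LEFT JOIN so parents without children still appear (COUNT(c.id) gives 0)

Corrected query:
SELECT p.name, COUNT(c.id) FROM customers p LEFT JOIN purchases c ON c.customer_id = p.id GROUP BY p.name

Result:
name  | COUNT(c.id)
------+------------
Alice | 0          
Bob   | 2          
Dave  | 1          
Eve   | 2          
Grace | 1          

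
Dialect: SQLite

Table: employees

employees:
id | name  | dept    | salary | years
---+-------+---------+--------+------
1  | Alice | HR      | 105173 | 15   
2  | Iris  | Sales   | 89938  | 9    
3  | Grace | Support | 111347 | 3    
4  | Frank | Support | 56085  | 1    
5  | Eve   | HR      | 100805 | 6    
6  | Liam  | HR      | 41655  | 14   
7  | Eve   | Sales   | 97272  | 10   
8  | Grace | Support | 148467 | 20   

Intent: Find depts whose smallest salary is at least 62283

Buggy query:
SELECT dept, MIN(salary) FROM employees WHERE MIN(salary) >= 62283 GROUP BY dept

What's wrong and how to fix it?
Bug: MIN() in WHERE is a misuse of aggregate

Fix: Replace WHERE with HAVING after the GROUP BY

Corrected query:
SELECT dept, MIN(salary) FROM employees GROUP BY dept HAVING MIN(salary) >= 62283

Result:
dept  | MIN(salary)
------+------------
Sales | 89938      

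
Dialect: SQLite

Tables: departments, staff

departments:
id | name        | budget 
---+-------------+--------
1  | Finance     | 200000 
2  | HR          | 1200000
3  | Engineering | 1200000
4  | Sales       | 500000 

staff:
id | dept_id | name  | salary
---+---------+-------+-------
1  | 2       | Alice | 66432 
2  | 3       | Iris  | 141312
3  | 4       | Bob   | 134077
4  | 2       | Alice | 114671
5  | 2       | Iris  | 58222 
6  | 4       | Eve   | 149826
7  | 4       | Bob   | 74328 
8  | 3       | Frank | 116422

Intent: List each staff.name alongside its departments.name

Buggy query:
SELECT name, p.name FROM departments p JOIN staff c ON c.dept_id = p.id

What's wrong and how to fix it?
Bug: 'name' exists in both joined tables, so the database can't tell which one is meant

Fix: Qualify the column with its table alias (c.name)

Corrected query:
SELECT c.name, p.name FROM departments p JOIN staff c ON c.dept_id = p.id

Result:
name  | name       
------+------------
Alice | HR         
Iris  | Engineering
Bob   | Sales      
Alice | HR         
Iris  | HR         
Eve   | Sales      
Bob   | Sales      
Frank | Engineering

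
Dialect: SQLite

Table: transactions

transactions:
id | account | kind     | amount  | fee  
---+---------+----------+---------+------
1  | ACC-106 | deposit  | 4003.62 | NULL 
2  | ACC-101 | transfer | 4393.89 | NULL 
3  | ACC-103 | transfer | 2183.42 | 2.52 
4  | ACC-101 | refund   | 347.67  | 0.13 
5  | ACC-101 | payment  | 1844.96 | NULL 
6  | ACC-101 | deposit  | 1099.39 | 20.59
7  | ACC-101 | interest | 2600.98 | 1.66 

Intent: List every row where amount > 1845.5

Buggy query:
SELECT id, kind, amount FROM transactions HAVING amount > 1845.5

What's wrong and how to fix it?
Bug: This is a non-aggregate query (no GROUP BY, no aggregates), so in SQLite the HAVING clause is invalid here; a row-level condition belongs in WHERE

Fix: Replace HAVING with WHERE since the condition applies to individual rows

Corrected query:
SELECT id, kind, amount FROM transactions WHERE amount > 1845.5

Result:
id | kind     | amount 
---+----------+--------
1  | deposit  | 4003.62
2  | transfer | 4393.89
3  | transfer | 2183.42
7  | interest | 2600.98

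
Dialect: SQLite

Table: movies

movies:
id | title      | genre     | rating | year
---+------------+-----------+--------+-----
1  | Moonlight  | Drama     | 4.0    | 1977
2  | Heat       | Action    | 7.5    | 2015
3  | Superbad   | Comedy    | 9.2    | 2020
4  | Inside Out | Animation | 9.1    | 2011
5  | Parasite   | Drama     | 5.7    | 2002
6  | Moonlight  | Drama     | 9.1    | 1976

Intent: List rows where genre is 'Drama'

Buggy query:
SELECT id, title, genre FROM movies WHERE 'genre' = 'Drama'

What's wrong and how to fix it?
Bug: 'genre' in single quotes is a string literal, not the column; the comparison is literal-vs-literal and never true

Fix: Remove the quotes around the column name (or use double quotes for an identifier)

Corrected query:
SELECT id, title, genre FROM movies WHERE genre = 'Drama'

Result:
id | title     | genre
---+-----------+------
1  | Moonlight | Drama
5  | Parasite  | Drama
6  | Moonlight | Drama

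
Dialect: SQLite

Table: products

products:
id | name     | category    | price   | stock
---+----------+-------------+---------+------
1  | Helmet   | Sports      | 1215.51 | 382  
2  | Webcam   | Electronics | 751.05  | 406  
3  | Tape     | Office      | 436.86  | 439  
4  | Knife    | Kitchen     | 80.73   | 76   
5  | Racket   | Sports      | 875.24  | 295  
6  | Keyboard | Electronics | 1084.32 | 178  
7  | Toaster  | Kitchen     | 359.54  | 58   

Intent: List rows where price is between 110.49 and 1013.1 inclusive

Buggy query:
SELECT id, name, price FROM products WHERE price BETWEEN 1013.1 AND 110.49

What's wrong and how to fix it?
Bug: BETWEEN expects the lower bound first; with 1013.1 AND 110.49 the range is empty

Fix: Swap the bounds so the smaller value comes first

Corrected query:
SELECT id, name, price FROM products WHERE price BETWEEN 110.49 AND 1013.1

Result:
id | name    | price 
---+---------+-------
2  | Webcam  | 751.05
3  | Tape    | 436.86
5  | Racket  | 875.24
7  | Toaster | 359.54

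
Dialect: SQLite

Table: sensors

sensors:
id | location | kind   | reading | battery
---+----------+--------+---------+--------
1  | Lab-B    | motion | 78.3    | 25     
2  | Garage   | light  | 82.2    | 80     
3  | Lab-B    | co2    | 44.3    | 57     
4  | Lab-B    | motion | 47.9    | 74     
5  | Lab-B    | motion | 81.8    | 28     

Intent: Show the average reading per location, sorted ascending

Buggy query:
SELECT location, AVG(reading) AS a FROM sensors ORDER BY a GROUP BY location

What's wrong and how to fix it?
Bug: GROUP BY must precede ORDER BY

Fix: Move ORDER BY to the end, after GROUP BY

Corrected query:
SELECT location, AVG(reading) AS a FROM sensors GROUP BY location ORDER BY a

Result:
location | a     
---------+-------
Lab-B    | 63.075
Garage   | 82.2  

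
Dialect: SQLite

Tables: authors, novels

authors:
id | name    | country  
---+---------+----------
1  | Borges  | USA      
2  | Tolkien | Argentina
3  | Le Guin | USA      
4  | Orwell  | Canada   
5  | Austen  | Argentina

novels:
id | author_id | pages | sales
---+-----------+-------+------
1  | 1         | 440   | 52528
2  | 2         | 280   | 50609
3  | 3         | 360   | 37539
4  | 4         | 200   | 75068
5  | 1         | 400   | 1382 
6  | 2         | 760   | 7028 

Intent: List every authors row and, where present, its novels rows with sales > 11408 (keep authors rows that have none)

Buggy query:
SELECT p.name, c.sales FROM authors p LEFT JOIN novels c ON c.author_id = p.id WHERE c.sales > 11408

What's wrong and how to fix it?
Bug: Filtering c.sales in WHERE discards the NULL rows produced by LEFT JOIN, turning it into an inner join

Fix: Put 'c.sales > 11408' in the JOIN's ON clause instead of WHERE

Corrected query:
SELECT p.name, c.sales FROM authors p LEFT JOIN novels c ON c.author_id = p.id AND c.sales > 11408

Result:
name    | sales
--------+------
Borges  | 52528
Tolkien | 50609
Le Guin | 37539
Orwell  | 75068
Austen  | NULL 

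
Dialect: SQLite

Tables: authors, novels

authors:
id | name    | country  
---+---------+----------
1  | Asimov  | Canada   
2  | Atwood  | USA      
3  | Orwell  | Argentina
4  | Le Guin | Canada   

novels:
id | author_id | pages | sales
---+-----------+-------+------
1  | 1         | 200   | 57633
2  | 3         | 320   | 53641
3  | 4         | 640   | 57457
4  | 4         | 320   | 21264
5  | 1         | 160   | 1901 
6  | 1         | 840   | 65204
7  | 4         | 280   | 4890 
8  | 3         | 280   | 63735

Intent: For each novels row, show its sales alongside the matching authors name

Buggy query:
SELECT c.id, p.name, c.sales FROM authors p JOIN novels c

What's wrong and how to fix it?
Bug: JOIN with no ON clause produces a cartesian product; every novels row pairs with every authors row

Fix: Add ON c.author_id = p.id to the JOIN

Corrected query:
SELECT c.id, p.name, c.sales FROM authors p JOIN novels c ON c.author_id = p.id

Result:
id | name    | sales
---+---------+------
1  | Asimov  | 57633
2  | Orwell  | 53641
3  | Le Guin | 57457
4  | Le Guin | 21264
5  | Asimov  | 1901 
6  | Asimov  | 65204
7  | Le Guin | 4890 
8  | Orwell  | 63735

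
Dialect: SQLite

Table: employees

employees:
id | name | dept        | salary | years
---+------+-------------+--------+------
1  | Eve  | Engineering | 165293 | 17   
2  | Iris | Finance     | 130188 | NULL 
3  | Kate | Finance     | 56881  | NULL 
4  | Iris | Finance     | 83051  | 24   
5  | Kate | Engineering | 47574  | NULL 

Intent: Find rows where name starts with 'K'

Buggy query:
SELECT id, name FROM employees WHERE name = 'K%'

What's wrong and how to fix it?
Bug: '=' compares the literal string including the % character; pattern matching needs LIKE

Fix: Use LIKE for wildcard pattern matching

Corrected query:
SELECT id, name FROM employees WHERE name LIKE 'K%'

Result:
id | name
---+-----
3  | Kate
5  | Kate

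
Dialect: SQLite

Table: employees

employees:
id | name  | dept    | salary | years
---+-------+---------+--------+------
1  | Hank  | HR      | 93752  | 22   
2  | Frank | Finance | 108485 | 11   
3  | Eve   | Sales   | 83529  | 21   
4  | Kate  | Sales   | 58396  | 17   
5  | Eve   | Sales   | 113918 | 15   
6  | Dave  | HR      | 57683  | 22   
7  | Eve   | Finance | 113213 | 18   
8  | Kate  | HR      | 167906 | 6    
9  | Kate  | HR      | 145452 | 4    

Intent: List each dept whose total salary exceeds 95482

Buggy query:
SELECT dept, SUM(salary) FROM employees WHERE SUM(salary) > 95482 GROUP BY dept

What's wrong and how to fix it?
Bug: SUM(salary) is an aggregate, but WHERE filters rows before aggregation

Fix: Use HAVING (which filters groups after aggregation) instead of WHERE

Corrected query:
SELECT dept, SUM(salary) FROM employees GROUP BY dept HAVING SUM(salary) > 95482

Result:
dept    | SUM(salary)
--------+------------
Finance | 221698     
HR      | 464793     
Sales   | 255843     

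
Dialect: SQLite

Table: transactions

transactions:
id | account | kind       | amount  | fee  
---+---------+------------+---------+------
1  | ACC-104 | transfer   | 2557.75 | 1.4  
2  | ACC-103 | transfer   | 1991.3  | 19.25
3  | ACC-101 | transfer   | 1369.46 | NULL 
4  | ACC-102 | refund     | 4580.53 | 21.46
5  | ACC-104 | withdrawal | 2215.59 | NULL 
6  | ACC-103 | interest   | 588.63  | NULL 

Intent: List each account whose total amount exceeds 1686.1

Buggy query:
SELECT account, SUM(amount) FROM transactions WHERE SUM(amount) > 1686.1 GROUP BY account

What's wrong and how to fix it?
Bug: SUM(amount) is an aggregate, but WHERE filters rows before aggregation

Fix: Move the aggregate condition to a HAVING clause

Corrected query:
SELECT account, SUM(amount) FROM transactions GROUP BY account HAVING SUM(amount) > 1686.1

Result:
account | SUM(amount)
--------+------------
ACC-102 | 4580.53    
ACC-103 | 2579.93    
ACC-104 | 4773.34    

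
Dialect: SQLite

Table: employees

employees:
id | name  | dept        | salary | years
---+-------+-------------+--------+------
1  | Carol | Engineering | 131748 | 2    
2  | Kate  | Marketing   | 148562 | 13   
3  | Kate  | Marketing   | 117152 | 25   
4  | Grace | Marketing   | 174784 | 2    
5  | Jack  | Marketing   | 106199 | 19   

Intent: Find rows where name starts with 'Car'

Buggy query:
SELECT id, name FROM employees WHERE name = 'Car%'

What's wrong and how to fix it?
Bug: Wildcards only work with LIKE; '=' treats '%' as a literal character

Fix: Use LIKE for wildcard pattern matching

Corrected query:
SELECT id, name FROM employees WHERE name LIKE 'Car%'

Result:
id | name 
---+------
1  | Carol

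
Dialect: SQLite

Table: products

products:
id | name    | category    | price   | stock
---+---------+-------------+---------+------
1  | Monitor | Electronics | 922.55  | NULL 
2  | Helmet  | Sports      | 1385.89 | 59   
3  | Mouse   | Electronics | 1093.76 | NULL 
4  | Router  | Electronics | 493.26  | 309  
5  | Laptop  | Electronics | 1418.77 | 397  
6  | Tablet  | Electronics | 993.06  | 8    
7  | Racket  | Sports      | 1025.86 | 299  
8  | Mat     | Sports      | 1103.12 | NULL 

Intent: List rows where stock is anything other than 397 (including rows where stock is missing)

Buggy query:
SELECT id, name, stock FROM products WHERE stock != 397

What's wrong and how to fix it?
Bug: 'stock != 397' is unknown when stock is NULL, so NULL rows are silently excluded

Fix: Handle NULL separately with IS NULL alongside the inequality

Corrected query:
SELECT id, name, stock FROM products WHERE stock != 397 OR stock IS NULL

Result:
id | name    | stock
---+---------+------
1  | Monitor | NULL 
2  | Helmet  | 59   
3  | Mouse   | NULL 
4  | Router  | 309  
6  | Tablet  | 8    
7  | Racket  | 299  
8  | Mat     | NULL 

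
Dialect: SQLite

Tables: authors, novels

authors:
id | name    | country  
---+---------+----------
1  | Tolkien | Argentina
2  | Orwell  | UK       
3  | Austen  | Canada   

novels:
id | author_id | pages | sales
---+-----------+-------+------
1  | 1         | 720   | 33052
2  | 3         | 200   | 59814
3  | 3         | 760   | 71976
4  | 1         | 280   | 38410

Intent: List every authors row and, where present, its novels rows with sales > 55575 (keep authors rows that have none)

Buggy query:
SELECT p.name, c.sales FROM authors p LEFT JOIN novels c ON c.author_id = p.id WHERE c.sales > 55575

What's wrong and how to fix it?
Bug: Filtering c.sales in WHERE discards the NULL rows produced by LEFT JOIN, turning it into an inner join

Fix: Put 'c.sales > 55575' in the JOIN's ON clause instead of WHERE

Corrected query:
SELECT p.name, c.sales FROM authors p LEFT JOIN novels c ON c.author_id = p.id AND c.sales > 55575

Result:
name    | sales
--------+------
Tolkien | NULL 
Orwell  | NULL 
Austen  | 59814
Austen  | 71976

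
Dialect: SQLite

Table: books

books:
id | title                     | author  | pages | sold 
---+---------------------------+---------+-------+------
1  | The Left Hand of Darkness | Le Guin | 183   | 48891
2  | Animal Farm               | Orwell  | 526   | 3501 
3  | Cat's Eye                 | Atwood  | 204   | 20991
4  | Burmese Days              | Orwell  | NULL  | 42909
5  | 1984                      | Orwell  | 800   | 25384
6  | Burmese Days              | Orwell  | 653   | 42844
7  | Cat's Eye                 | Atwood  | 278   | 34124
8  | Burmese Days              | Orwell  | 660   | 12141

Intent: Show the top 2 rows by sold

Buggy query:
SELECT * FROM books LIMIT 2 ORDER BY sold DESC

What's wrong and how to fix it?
Bug: LIMIT must come after ORDER BY

Fix: Sort with ORDER BY, then apply LIMIT

Corrected query:
SELECT * FROM books ORDER BY sold DESC LIMIT 2

Result:
id | title                     | author  | pages | sold 
---+---------------------------+---------+-------+------
1  | The Left Hand of Darkness | Le Guin | 183   | 48891
4  | Burmese Days              | Orwell  | NULL  | 42909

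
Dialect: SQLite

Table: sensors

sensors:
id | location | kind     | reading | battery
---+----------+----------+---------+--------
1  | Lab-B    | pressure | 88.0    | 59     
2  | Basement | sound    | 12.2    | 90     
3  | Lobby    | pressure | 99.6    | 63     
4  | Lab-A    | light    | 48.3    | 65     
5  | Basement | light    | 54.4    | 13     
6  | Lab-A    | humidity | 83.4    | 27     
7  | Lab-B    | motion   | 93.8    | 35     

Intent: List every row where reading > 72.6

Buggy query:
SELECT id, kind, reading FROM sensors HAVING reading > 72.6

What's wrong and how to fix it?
Bug: HAVING filters the output of aggregation, but this query has no GROUP BY and no aggregate functions, so SQLite rejects it (HAVING clause on a non-aggregate query); the condition here is per row

Fix: Use WHERE for row-level filtering

Corrected query:
SELECT id, kind, reading FROM sensors WHERE reading > 72.6

Result:
id | kind     | reading
---+----------+--------
1  | pressure | 88     
3  | pressure | 99.6   
6  | humidity | 83.4   
7  | motion   | 93.8   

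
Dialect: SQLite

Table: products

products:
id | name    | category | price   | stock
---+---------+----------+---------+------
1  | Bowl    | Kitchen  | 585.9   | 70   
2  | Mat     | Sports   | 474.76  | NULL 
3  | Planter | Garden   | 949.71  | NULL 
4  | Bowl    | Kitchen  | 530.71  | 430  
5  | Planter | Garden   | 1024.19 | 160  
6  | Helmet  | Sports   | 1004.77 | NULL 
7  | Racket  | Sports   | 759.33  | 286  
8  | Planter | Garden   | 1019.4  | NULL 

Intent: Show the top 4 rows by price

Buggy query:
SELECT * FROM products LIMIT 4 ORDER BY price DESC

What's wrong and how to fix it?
Bug: LIMIT must come after ORDER BY

Fix: Sort with ORDER BY, then apply LIMIT

Corrected query:
SELECT * FROM products ORDER BY price DESC LIMIT 4

Result:
id | name    | category | price   | stock
---+---------+----------+---------+------
5  | Planter | Garden   | 1024.19 | 160  
8  | Planter | Garden   | 1019.4  | NULL 
6  | Helmet  | Sports   | 1004.77 | NULL 
3  | Planter | Garden   | 949.71  | NULL 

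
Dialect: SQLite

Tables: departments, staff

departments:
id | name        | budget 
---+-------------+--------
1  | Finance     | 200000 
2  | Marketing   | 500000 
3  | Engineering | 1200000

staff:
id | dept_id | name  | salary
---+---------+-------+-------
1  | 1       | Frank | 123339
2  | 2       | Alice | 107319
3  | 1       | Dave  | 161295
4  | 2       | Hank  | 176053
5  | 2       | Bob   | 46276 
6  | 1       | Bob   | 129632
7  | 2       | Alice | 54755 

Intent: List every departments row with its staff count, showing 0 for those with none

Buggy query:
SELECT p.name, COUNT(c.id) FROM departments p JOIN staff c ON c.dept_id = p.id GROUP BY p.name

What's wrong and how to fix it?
Bug: INNER JOIN drops departments rows that have no matching staff rows

Fix: Switch to LEFT JOIN to retain unmatched parent rows

Corrected query:
SELECT p.name, COUNT(c.id) FROM departments p LEFT JOIN staff c ON c.dept_id = p.id GROUP BY p.name

Result:
name        | COUNT(c.id)
------------+------------
Engineering | 0          
Finance     | 3          
Marketing   | 4          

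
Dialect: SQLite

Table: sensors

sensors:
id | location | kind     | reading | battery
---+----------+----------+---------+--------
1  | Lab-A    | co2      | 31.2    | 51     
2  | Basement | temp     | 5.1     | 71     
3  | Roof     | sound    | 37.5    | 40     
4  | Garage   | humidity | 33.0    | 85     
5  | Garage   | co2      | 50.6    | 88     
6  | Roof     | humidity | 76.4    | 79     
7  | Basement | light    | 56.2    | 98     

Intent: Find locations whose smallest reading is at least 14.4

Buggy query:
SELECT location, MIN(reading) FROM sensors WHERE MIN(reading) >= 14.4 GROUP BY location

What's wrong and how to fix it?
Bug: Aggregates like MIN are computed per group after WHERE runs

Fix: Use HAVING for the per-group MIN condition

Corrected query:
SELECT location, MIN(reading) FROM sensors GROUP BY location HAVING MIN(reading) >= 14.4

Result:
location | MIN(reading)
---------+-------------
Garage   | 33          
Lab-A    | 31.2        
Roof     | 37.5        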